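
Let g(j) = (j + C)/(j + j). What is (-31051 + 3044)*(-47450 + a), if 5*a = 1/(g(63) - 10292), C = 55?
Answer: 4307979418437191/3241685 ≈ 1.3289e+9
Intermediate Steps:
g(j) = (55 + j)/(2*j) (g(j) = (j + 55)/(j + j) = (55 + j)/((2*j)) = (55 + j)*(1/(2*j)) = (55 + j)/(2*j))
a = -63/3241685 (a = 1/(5*((½)*(55 + 63)/63 - 10292)) = 1/(5*((½)*(1/63)*118 - 10292)) = 1/(5*(59/63 - 10292)) = 1/(5*(-648337/63)) = (⅕)*(-63/648337) = -63/3241685 ≈ -1.9434e-5)
(-31051 + 3044)*(-47450 + a) = (-31051 + 3044)*(-47450 - 63/3241685) = -28007*(-153817953313/3241685) = 4307979418437191/3241685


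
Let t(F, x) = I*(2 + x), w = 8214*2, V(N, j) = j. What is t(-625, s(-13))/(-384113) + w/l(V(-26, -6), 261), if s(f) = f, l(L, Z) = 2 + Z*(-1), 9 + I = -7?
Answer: -170547404/2688791 ≈ -63.429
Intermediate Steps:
I = -16 (I = -9 - 7 = -16)
l(L, Z) = 2 - Z
w = 16428
t(F, x) = -32 - 16*x (t(F, x) = -16*(2 + x) = -32 - 16*x)
t(-625, s(-13))/(-384113) + w/l(V(-26, -6), 261) = (-32 - 16*(-13))/(-384113) + 16428/(2 - 1*261) = (-32 + 208)*(-1/384113) + 16428/(2 - 261) = 176*(-1/384113) + 16428/(-259) = -176/384113 + 16428*(-1/259) = -176/384113 - 444/7 = -170547404/2688791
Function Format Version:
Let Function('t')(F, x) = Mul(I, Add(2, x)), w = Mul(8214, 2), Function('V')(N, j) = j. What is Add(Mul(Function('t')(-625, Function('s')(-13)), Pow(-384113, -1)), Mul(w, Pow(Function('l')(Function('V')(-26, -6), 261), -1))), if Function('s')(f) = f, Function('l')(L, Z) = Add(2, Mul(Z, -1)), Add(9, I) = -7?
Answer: Rational(-170547404, 2688791) ≈ -63.429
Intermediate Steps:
I = -16 (I = Add(-9, -7) = -16)
Function('l')(L, Z) = Add(2, Mul(-1, Z))
w = 16428
Function('t')(F, x) = Add(-32, Mul(-16, x)) (Function('t')(F, x) = Mul(-16, Add(2, x)) = Add(-32, Mul(-16, x)))
Add(Mul(Function('t')(-625, Function('s')(-13)), Pow(-384113, -1)), Mul(w, Pow(Function('l')(Function('V')(-26, -6), 261), -1))) = Add(Mul(Add(-32, Mul(-16, -13)), Pow(-384113, -1)), Mul(16428, Pow(Add(2, Mul(-1, 261)), -1))) = Add(Mul(Add(-32, 208), Rational(-1, 384113)), Mul(16428, Pow(Add(2, -261), -1))) = Add(Mul(176, Rational(-1, 384113)), Mul(16428, Pow(-259, -1))) = Add(Rational(-176, 384113), Mul(16428, Rational(-1, 259))) = Add(Rational(-176, 384113), Rational(-444, 7)) = Rational(-170547404, 2688791)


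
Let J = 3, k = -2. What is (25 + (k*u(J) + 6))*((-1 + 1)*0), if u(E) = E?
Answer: 0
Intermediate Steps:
(25 + (k*u(J) + 6))*((-1 + 1)*0) = (25 + (-2*3 + 6))*((-1 + 1)*0) = (25 + (-6 + 6))*(0*0) = (25 + 0)*0 = 25*0 = 0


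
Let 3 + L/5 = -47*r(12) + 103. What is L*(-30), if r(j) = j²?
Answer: 1000200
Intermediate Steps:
L = -33340 (L = -15 + 5*(-47*12² + 103) = -15 + 5*(-47*144 + 103) = -15 + 5*(-6768 + 103) = -15 + 5*(-6665) = -15 - 33325 = -33340)
L*(-30) = -33340*(-30) = 1000200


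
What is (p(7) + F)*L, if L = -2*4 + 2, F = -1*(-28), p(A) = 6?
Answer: -204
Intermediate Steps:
F = 28
L = -6 (L = -8 + 2 = -6)
(p(7) + F)*L = (6 + 28)*(-6) = 34*(-6) = -204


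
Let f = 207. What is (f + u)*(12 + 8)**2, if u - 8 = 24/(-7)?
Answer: 592400/7 ≈ 84629.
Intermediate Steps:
u = 32/7 (u = 8 + 24/(-7) = 8 + 24*(-1/7) = 8 - 24/7 = 32/7 ≈ 4.5714)
(f + u)*(12 + 8)**2 = (207 + 32/7)*(12 + 8)**2 = (1481/7)*20**2 = (1481/7)*400 = 592400/7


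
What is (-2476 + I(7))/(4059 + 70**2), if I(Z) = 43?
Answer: -2433/8959 ≈ -0.27157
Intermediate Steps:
(-2476 + I(7))/(4059 + 70**2) = (-2476 + 43)/(4059 + 70**2) = -2433/(4059 + 4900) = -2433/8959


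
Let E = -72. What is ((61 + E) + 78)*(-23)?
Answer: -1541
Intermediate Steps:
((61 + E) + 78)*(-23) = ((61 - 72) + 78)*(-23) = (-11 + 78)*(-23) = 67*(-23) = -1541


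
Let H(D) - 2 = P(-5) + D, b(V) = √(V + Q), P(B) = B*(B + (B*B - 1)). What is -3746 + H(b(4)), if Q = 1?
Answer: -3839 + √5 ≈ -3836.8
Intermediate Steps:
P(B) = B*(-1 + B + B²) (P(B) = B*(B + (B² - 1)) = B*(B + (-1 + B²)) = B*(-1 + B + B²))
b(V) = √(1 + V) (b(V) = √(V + 1) = √(1 + V))
H(D) = -93 + D (H(D) = 2 + (-5*(-1 - 5 + (-5)²) + D) = 2 + (-5*(-1 - 5 + 25) + D) = 2 + (-5*19 + D) = 2 + (-95 + D) = -93 + D)
-3746 + H(b(4)) = -3746 + (-93 + √(1 + 4)) = -3746 + (-93 + √5) = -3839 + √5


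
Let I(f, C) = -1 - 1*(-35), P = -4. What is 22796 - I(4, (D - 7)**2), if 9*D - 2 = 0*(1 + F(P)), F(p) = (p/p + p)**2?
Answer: 22762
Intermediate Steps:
F(p) = (1 + p)**2
D = 2/9 (D = 2/9 + (0*(1 + (1 - 4)**2))/9 = 2/9 + (0*(1 + (-3)**2))/9 = 2/9 + (0*(1 + 9))/9 = 2/9 + (0*10)/9 = 2/9 + (1/9)*0 = 2/9 + 0 = 2/9 ≈ 0.22222)
I(f, C) = 34 (I(f, C) = -1 + 35 = 34)
22796 - I(4, (D - 7)**2) = 22796 - 1*34 = 22796 - 34 = 22762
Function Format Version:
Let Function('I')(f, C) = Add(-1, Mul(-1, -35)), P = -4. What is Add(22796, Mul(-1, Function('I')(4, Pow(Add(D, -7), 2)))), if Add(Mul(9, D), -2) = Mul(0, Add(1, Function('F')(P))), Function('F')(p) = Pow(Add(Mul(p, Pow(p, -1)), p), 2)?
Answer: 22762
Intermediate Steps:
Function('F')(p) = Pow(Add(1, p), 2)
D = Rational(2, 9) (D = Add(Rational(2, 9), Mul(Rational(1, 9), Mul(0, Add(1, Pow(Add(1, -4), 2))))) = Add(Rational(2, 9), Mul(Rational(1, 9), Mul(0, Add(1, Pow(-3, 2))))) = Add(Rational(2, 9), Mul(Rational(1, 9), Mul(0, Add(1, 9)))) = Add(Rational(2, 9), Mul(Rational(1, 9), Mul(0, 10))) = Add(Rational(2, 9), Mul(Rational(1, 9), 0)) = Add(Rational(2, 9), 0) = Rational(2, 9) ≈ 0.22222)
Function('I')(f, C) = 34 (Function('I')(f, C) = Add(-1, 35) = 34)
Add(22796, Mul(-1, Function('I')(4, Pow(Add(D, -7), 2)))) = Add(22796, Mul(-1, 34)) = Add(22796, -34) = 22762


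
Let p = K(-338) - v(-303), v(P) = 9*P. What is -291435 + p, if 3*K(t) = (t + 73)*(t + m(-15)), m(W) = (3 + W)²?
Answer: -814714/3 ≈ -2.7157e+5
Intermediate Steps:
K(t) = (73 + t)*(144 + t)/3 (K(t) = ((t + 73)*(t + (3 - 15)²))/3 = ((73 + t)*(t + (-12)²))/3 = ((73 + t)*(t + 144))/3 = ((73 + t)*(144 + t))/3 = (73 + t)*(144 + t)/3)
p = 59591/3 (p = (3504 + (⅓)*(-338)² + (217/3)*(-338)) - 9*(-303) = (3504 + (⅓)*114244 - 73346/3) - 1*(-2727) = (3504 + 114244/3 - 73346/3) + 2727 = 51410/3 + 2727 = 59591/3 ≈ 19864.)
-291435 + p = -291435 + 59591/3 = -814714/3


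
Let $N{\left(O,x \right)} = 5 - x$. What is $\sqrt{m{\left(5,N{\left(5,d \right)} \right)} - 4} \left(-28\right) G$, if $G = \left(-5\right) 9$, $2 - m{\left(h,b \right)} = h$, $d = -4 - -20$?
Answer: $1260 i \sqrt{7} \approx 3333.6 i$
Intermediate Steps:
$d = 16$ ($d = -4 + 20 = 16$)
$m{\left(h,b \right)} = 2 - h$
$G = -45$
$\sqrt{m{\left(5,N{\left(5,d \right)} \right)} - 4} \left(-28\right) G = \sqrt{\left(2 - 5\right) - 4} \left(-28\right) \left(-45\right) = \sqrt{-3 - 4} \left(-28\right) \left(-45\right) = \sqrt{-7} \left(-28\right) \left(-45\right) = i \sqrt{7} \left(-28\right) \left(-45\right) = - 28 i \sqrt{7} \left(-45\right) = 1260 i \sqrt{7}$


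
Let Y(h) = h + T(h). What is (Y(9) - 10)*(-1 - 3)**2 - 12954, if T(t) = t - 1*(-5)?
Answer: -12746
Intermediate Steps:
T(t) = 5 + t (T(t) = t + 5 = 5 + t)
Y(h) = 5 + 2*h (Y(h) = h + (5 + h) = 5 + 2*h)
(Y(9) - 10)*(-1 - 3)**2 - 12954 = ((5 + 2*9) - 10)*(-1 - 3)**2 - 12954 = ((5 + 18) - 10)*(-4)**2 - 12954 = (23 - 10)*16 - 12954 = 13*16 - 12954 = 208 - 12954 = -12746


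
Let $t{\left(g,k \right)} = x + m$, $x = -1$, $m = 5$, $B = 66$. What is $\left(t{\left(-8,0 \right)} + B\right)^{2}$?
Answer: $4900$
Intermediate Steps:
$t{\left(g,k \right)} = 4$ ($t{\left(g,k \right)} = -1 + 5 = 4$)
$\left(t{\left(-8,0 \right)} + B\right)^{2} = \left(4 + 66\right)^{2} = 70^{2} = 4900$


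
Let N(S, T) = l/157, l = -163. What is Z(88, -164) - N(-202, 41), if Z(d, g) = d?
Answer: 13979/157 ≈ 89.038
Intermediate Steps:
N(S, T) = -163/157
Z(88, -164) - N(-202, 41) = 88 - 1*(-163/157) = 88 + 163/157 = 13979/157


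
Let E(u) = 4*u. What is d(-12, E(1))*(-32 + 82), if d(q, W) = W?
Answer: 200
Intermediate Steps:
d(-12, E(1))*(-32 + 82) = (4*1)*(-32 + 82) = 4*50 = 200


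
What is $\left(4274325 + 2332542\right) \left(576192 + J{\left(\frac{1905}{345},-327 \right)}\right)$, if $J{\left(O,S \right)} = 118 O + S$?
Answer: $\frac{87606270202827}{23} \approx 3.809 \cdot 10^{12}$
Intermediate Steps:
$J{\left(O,S \right)} = S + 118 O$
$\left(4274325 + 2332542\right) \left(576192 + J{\left(\frac{1905}{345},-327 \right)}\right) = \left(4274325 + 2332542\right) \left(576192 - \left(327 - 118 \cdot \frac{1905}{345}\right)\right) = 6606867 \left(576192 - \left(327 - 118 \cdot 1905 \cdot \frac{1}{345}\right)\right) = 6606867 \left(576192 + \left(-327 + 118 \cdot \frac{127}{23}\right)\right) = 6606867 \left(576192 + \left(-327 + \frac{14986}{23}\right)\right) = 6606867 \left(576192 + \frac{7465}{23}\right) = 6606867 \cdot \frac{13259881}{23} = \frac{87606270202827}{23}$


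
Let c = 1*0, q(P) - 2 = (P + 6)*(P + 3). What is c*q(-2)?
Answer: 0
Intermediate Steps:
q(P) = 2 + (3 + P)*(6 + P) (q(P) = 2 + (P + 6)*(P + 3) = 2 + (6 + P)*(3 + P) = 2 + (3 + P)*(6 + P))
c = 0
c*q(-2) = 0*(20 + (-2)² + 9*(-2)) = 0*(20 + 4 - 18) = 0*6 = 0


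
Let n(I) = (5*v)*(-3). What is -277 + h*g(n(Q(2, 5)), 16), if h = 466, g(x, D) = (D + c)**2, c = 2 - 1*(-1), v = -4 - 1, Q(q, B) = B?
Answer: 167949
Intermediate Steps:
v = -5
c = 3 (c = 2 + 1 = 3)
n(I) = 75 (n(I) = (5*(-5))*(-3) = -25*(-3) = 75)
g(x, D) = (3 + D)**2 (g(x, D) = (D + 3)**2 = (3 + D)**2)
-277 + h*g(n(Q(2, 5)), 16) = -277 + 466*(3 + 16)**2 = -277 + 466*19**2 = -277 + 466*361 = -277 + 168226 = 167949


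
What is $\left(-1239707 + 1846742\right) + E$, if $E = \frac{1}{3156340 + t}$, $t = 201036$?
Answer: $\frac{2038044740161}{3357376} \approx 6.0704 \cdot 10^{5}$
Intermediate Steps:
$E = \frac{1}{3357376}$ ($E = \frac{1}{3156340 + 201036} = \frac{1}{3357376} \approx 2.9785 \cdot 10^{-7}$)
$\left(-1239707 + 1846742\right) + E = \left(-1239707 + 1846742\right) + \frac{1}{3357376} = 607035 + \frac{1}{3357376} = \frac{2038044740161}{3357376}$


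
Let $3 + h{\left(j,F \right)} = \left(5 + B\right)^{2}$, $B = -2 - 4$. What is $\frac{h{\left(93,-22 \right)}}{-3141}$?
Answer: $\frac{2}{3141} \approx 0.00063674$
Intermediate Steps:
$B = -6$ ($B = -2 - 4 = -6$)
$h{\left(j,F \right)} = -2$ ($h{\left(j,F \right)} = -3 + \left(5 - 6\right)^{2} = -3 + \left(-1\right)^{2} = -3 + 1 = -2$)
$\frac{h{\left(93,-22 \right)}}{-3141} = - \frac{2}{-3141} = \left(-2\right) \left(- \frac{1}{3141}\right) = \frac{2}{3141}$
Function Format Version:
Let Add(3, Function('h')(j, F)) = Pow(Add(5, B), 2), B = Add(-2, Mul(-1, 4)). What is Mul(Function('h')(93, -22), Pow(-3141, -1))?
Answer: Rational(2, 3141) ≈ 0.00063674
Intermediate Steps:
B = -6 (B = Add(-2, -4) = -6)
Function('h')(j, F) = -2 (Function('h')(j, F) = Add(-3, Pow(Add(5, -6), 2)) = Add(-3, Pow(-1, 2)) = Add(-3, 1) = -2)
Mul(Function('h')(93, -22), Pow(-3141, -1)) = Mul(-2, Pow(-3141, -1)) = Mul(-2, Rational(-1, 3141)) = Rational(2, 3141)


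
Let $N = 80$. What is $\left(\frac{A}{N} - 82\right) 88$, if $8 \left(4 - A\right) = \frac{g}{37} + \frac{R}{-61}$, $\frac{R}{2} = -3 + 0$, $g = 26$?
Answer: $- \frac{81384149}{11285} \approx -7211.7$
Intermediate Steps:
$R = -6$ ($R = 2 \left(-3 + 0\right) = 2 \left(-3\right) = -6$)
$A = \frac{8802}{2257}$ ($A = 4 - \frac{\frac{26}{37} - \frac{6}{-61}}{8} = 4 - \frac{26 \cdot \frac{1}{37} - - \frac{6}{61}}{8} = 4 - \frac{\frac{26}{37} + \frac{6}{61}}{8} = 4 - \frac{226}{2257} = \frac{8802}{2257} \approx 3.8999$)
$\left(\frac{A}{N} - 82\right) 88 = \left(\frac{8802}{2257 \cdot 80} - 82\right) 88 = \left(\frac{8802}{2257} \cdot \frac{1}{80} - 82\right) 88 = \left(\frac{4401}{90280} - 82\right) 88 = \left(- \frac{7398559}{90280}\right) 88 = - \frac{81384149}{11285}$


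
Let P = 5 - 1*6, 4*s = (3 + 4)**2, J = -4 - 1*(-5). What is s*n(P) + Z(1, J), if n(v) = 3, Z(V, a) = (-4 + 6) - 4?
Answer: 139/4 ≈ 34.750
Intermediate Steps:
J = 1 (J = -4 + 5 = 1)
Z(V, a) = -2 (Z(V, a) = 2 - 4 = -2)
s = 49/4 (s = (3 + 4)**2/4 = (1/4)*7**2 = (1/4)*49 = 49/4 ≈ 12.250)
P = -1 (P = 5 - 6 = -1)
s*n(P) + Z(1, J) = (49/4)*3 - 2 = 147/4 - 2 = 139/4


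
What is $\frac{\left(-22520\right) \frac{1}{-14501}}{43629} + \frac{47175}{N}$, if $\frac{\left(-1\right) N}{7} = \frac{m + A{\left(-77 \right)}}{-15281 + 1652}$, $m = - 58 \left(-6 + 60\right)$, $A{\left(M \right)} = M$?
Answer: $- \frac{58110026193747845}{2030219189961} \approx -28623.0$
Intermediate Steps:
$m = -3132$ ($m = \left(-58\right) 54 = -3132$)
$N = - \frac{3209}{1947}$ ($N = - 7 \frac{-3132 - 77}{-15281 + 1652} = - 7 \left(- \frac{3209}{-13629}\right) = - 7 \left(\left(-3209\right) \left(- \frac{1}{13629}\right)\right) = \left(-7\right) \frac{3209}{13629} = - \frac{3209}{1947} \approx -1.6482$)
$\frac{\left(-22520\right) \frac{1}{-14501}}{43629} + \frac{47175}{N} = \frac{\left(-22520\right) \frac{1}{-14501}}{43629} + \frac{47175}{- \frac{3209}{1947}} = \left(-22520\right) \left(- \frac{1}{14501}\right) \frac{1}{43629} + 47175 \left(- \frac{1947}{3209}\right) = \frac{22520}{14501} \cdot \frac{1}{43629} - \frac{91849725}{3209} = \frac{22520}{632664129} - \frac{91849725}{3209} = - \frac{58110026193747845}{2030219189961}$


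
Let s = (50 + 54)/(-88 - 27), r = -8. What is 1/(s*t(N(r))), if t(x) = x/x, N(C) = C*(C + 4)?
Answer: -115/104 ≈ -1.1058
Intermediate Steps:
N(C) = C*(4 + C)
s = -104/115 (s = 104/(-115) = 104*(-1/115) = -104/115 ≈ -0.90435)
t(x) = 1
1/(s*t(N(r))) = 1/(-104/115*1) = 1/(-104/115) = -115/104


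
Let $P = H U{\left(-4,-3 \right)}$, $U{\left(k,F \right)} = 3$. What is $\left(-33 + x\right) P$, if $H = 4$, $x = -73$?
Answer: $-1272$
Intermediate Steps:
$P = 12$ ($P = 4 \cdot 3 = 12$)
$\left(-33 + x\right) P = \left(-33 - 73\right) 12 = \left(-106\right) 12 = -1272$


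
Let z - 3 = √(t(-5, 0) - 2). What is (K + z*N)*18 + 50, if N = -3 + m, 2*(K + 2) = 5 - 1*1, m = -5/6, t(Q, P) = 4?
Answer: -157 - 69*√2 ≈ -254.58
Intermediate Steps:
m = -⅚ (m = -5*⅙ = -⅚ ≈ -0.83333)
z = 3 + √2 (z = 3 + √(4 - 2) = 3 + √2 ≈ 4.4142)
K = 0 (K = -2 + (5 - 1*1)/2 = -2 + (5 - 1)/2 = -2 + (½)*4 = -2 + 2 = 0)
N = -23/6 (N = -3 - ⅚ = -23/6 ≈ -3.8333)
(K + z*N)*18 + 50 = (0 + (3 + √2)*(-23/6))*18 + 50 = (0 + (-23/2 - 23*√2/6))*18 + 50 = (-23/2 - 23*√2/6)*18 + 50 = (-207 - 69*√2) + 50 = -157 - 69*√2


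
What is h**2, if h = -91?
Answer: 8281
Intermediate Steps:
h**2 = (-91)**2 = 8281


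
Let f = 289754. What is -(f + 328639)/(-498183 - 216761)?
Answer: 618393/714944 ≈ 0.86495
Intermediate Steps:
-(f + 328639)/(-498183 - 216761) = -(289754 + 328639)/(-498183 - 216761) = -618393/(-714944) = -618393*(-1)/714944 = -1*(-618393/714944) = 618393/714944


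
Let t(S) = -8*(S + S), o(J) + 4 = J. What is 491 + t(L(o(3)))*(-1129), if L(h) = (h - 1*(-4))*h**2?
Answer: 54683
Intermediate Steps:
o(J) = -4 + J
L(h) = h**2*(4 + h) (L(h) = (h + 4)*h**2 = (4 + h)*h**2 = h**2*(4 + h))
t(S) = -16*S
491 + t(L(o(3)))*(-1129) = 491 - 16*(-4 + 3)**2*(4 + (-4 + 3))*(-1129) = 491 - 16*(-1)**2*(4 - 1)*(-1129) = 491 - 16*3*(-1129) = 491 - 48*(-1129) = 491 + 54192 = 54683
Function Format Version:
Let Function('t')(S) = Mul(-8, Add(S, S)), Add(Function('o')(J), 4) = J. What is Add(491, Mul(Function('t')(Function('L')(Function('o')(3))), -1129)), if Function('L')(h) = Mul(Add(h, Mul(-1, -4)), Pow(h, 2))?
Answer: 54683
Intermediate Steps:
Function('o')(J) = Add(-4, J)
Function('L')(h) = Mul(Pow(h, 2), Add(4, h)) (Function('L')(h) = Mul(Add(h, 4), Pow(h, 2)) = Mul(Add(4, h), Pow(h, 2)) = Mul(Pow(h, 2), Add(4, h)))
Function('t')(S) = Mul(-16, S) (Function('t')(S) = Mul(-8, Mul(2, S)) = Mul(-16, S))
Add(491, Mul(Function('t')(Function('L')(Function('o')(3))), -1129)) = Add(491, Mul(Mul(-16, Mul(Pow(Add(-4, 3), 2), Add(4, Add(-4, 3)))), -1129)) = Add(491, Mul(Mul(-16, Mul(Pow(-1, 2), Add(4, -1))), -1129)) = Add(491, Mul(Mul(-16, Mul(1, 3)), -1129)) = Add(491, Mul(Mul(-16, 3), -1129)) = Add(491, Mul(-48, -1129)) = Add(491, 54192) = 54683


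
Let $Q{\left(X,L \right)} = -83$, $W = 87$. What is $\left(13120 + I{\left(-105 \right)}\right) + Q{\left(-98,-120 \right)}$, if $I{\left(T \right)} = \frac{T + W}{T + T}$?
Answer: $\frac{456298}{35} \approx 13037.0$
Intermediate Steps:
$I{\left(T \right)} = \frac{87 + T}{2 T}$ ($I{\left(T \right)} = \frac{T + 87}{T + T} = \frac{87 + T}{2 T}$)
$\left(13120 + I{\left(-105 \right)}\right) + Q{\left(-98,-120 \right)} = \left(13120 + \frac{87 - 105}{2 \left(-105\right)}\right) - 83 = \left(13120 + \frac{1}{2} \left(- \frac{1}{105}\right) \left(-18\right)\right) - 83 = \left(13120 + \frac{3}{35}\right) - 83 = \frac{459203}{35} - 83 = \frac{456298}{35}$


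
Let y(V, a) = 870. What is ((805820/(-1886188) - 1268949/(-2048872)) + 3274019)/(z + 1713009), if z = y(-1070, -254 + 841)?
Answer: 1054386361713552013/551948701943244312 ≈ 1.9103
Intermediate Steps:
z = 870
((805820/(-1886188) - 1268949/(-2048872)) + 3274019)/(z + 1713009) = ((805820/(-1886188) - 1268949/(-2048872)) + 3274019)/(870 + 1713009) = ((805820*(-1/1886188) - 1268949*(-1/2048872)) + 3274019)/1713879 = ((-201455/471547 + 1268949/2048872) + 3274019)*(1/1713879) = (185613585343/966139444984 + 3274019)*(1/1713879) = (3163159085140656039/966139444984)*(1/1713879) = 1054386361713552013/551948701943244312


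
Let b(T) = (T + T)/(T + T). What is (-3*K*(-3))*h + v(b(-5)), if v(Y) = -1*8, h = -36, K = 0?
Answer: -8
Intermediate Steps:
b(T) = 1 (b(T) = (2*T)/((2*T)) = (2*T)*(1/(2*T)) = 1)
v(Y) = -8
(-3*K*(-3))*h + v(b(-5)) = (-3*0*(-3))*(-36) - 8 = (0*(-3))*(-36) - 8 = 0*(-36) - 8 = 0 - 8 = -8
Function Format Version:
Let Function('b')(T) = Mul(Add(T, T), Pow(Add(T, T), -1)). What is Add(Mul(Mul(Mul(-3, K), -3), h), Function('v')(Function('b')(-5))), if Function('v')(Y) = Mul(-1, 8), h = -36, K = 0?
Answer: -8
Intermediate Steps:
Function('b')(T) = 1 (Function('b')(T) = Mul(Mul(2, T), Pow(Mul(2, T), -1)) = Mul(Mul(2, T), Mul(Rational(1, 2), Pow(T, -1))) = 1)
Function('v')(Y) = -8
Add(Mul(Mul(Mul(-3, K), -3), h), Function('v')(Function('b')(-5))) = Add(Mul(Mul(Mul(-3, 0), -3), -36), -8) = Add(Mul(Mul(0, -3), -36), -8) = Add(Mul(0, -36), -8) = Add(0, -8) = -8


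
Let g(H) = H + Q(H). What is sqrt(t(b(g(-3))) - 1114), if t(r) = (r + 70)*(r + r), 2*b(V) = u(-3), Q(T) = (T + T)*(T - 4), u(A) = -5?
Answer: I*sqrt(5806)/2 ≈ 38.099*I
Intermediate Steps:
Q(T) = 2*T*(-4 + T) (Q(T) = (2*T)*(-4 + T) = 2*T*(-4 + T))
g(H) = H + 2*H*(-4 + H)
b(V) = -5/2 (b(V) = (1/2)*(-5) = -5/2)
t(r) = 2*r*(70 + r) (t(r) = (70 + r)*(2*r) = 2*r*(70 + r))
sqrt(t(b(g(-3))) - 1114) = sqrt(2*(-5/2)*(70 - 5/2) - 1114) = sqrt(2*(-5/2)*(135/2) - 1114) = sqrt(-675/2 - 1114) = sqrt(-2903/2) = I*sqrt(5806)/2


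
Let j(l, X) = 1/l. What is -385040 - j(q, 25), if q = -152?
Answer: -58526079/152 ≈ -3.8504e+5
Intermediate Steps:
-385040 - j(q, 25) = -385040 - 1/(-152) = -385040 - 1*(-1/152) = -385040 + 1/152 = -58526079/152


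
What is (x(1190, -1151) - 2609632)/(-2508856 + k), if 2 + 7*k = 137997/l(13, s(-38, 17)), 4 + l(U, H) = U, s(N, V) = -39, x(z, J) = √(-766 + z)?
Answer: 18267424/17546661 - 14*√106/17546661 ≈ 1.0411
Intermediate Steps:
l(U, H) = -4 + U
k = 15331/7 (k = -2/7 + (137997/(-4 + 13))/7 = -2/7 + (137997/9)/7 = -2/7 + (137997*(⅑))/7 = -2/7 + (⅐)*15333 = -2/7 + 15333/7 = 15331/7 ≈ 2190.1)
(x(1190, -1151) - 2609632)/(-2508856 + k) = (√(-766 + 1190) - 2609632)/(-2508856 + 15331/7) = (√424 - 2609632)/(-17546661/7) = (2*√106 - 2609632)*(-7/17546661) = (-2609632 + 2*√106)*(-7/17546661) = 18267424/17546661 - 14*√106/17546661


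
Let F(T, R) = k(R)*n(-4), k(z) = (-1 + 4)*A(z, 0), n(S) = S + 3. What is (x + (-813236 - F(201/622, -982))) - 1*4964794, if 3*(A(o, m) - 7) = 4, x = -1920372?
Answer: -7698377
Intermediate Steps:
A(o, m) = 25/3 (A(o, m) = 7 + (1/3)*4 = 7 + 4/3 = 25/3)
n(S) = 3 + S
k(z) = 25 (k(z) = (-1 + 4)*(25/3) = 3*(25/3) = 25)
F(T, R) = -25 (F(T, R) = 25*(3 - 4) = 25*(-1) = -25)
(x + (-813236 - F(201/622, -982))) - 1*4964794 = (-1920372 + (-813236 - 1*(-25))) - 1*4964794 = (-1920372 + (-813236 + 25)) - 4964794 = (-1920372 - 813211) - 4964794 = -2733583 - 4964794 = -7698377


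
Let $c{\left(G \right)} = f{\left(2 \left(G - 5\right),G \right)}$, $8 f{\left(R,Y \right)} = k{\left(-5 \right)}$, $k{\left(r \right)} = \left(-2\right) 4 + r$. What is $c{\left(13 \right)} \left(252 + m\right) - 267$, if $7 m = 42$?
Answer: $- \frac{2745}{4} \approx -686.25$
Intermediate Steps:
$m = 6$ ($m = \frac{1}{7} \cdot 42 = 6$)
$k{\left(r \right)} = -8 + r$
$f{\left(R,Y \right)} = - \frac{13}{8}$ ($f{\left(R,Y \right)} = \frac{-8 - 5}{8} = \frac{1}{8} \left(-13\right) = - \frac{13}{8}$)
$c{\left(G \right)} = - \frac{13}{8}$
$c{\left(13 \right)} \left(252 + m\right) - 267 = - \frac{13 \left(252 + 6\right)}{8} - 267 = \left(- \frac{13}{8}\right) 258 - 267 = - \frac{1677}{4} - 267 = - \frac{2745}{4}$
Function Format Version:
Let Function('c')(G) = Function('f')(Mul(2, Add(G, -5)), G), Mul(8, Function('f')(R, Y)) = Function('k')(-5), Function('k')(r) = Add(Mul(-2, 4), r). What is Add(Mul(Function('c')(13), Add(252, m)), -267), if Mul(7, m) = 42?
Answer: Rational(-2745, 4) ≈ -686.25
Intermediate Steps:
m = 6 (m = Mul(Rational(1, 7), 42) = 6)
Function('k')(r) = Add(-8, r)
Function('f')(R, Y) = Rational(-13, 8) (Function('f')(R, Y) = Mul(Rational(1, 8), Add(-8, -5)) = Mul(Rational(1, 8), -13) = Rational(-13, 8))
Function('c')(G) = Rational(-13, 8)
Add(Mul(Function('c')(13), Add(252, m)), -267) = Add(Mul(Rational(-13, 8), Add(252, 6)), -267) = Add(Mul(Rational(-13, 8), 258), -267) = Add(Rational(-1677, 4), -267) = Rational(-2745, 4)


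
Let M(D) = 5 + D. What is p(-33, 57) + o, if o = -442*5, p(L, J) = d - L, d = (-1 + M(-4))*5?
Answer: -2177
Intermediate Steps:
d = 0 (d = (-1 + (5 - 4))*5 = (-1 + 1)*5 = 0*5 = 0)
p(L, J) = -L (p(L, J) = 0 - L = -L)
o = -2210
p(-33, 57) + o = -1*(-33) - 2210 = 33 - 2210 = -2177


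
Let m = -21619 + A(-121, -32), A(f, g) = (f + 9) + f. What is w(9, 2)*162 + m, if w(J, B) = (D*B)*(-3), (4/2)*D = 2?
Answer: -22824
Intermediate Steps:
D = 1 (D = (½)*2 = 1)
A(f, g) = 9 + 2*f (A(f, g) = (9 + f) + f = 9 + 2*f)
w(J, B) = -3*B (w(J, B) = (1*B)*(-3) = B*(-3) = -3*B)
m = -21852 (m = -21619 + (9 + 2*(-121)) = -21619 + (9 - 242) = -21619 - 233 = -21852)
w(9, 2)*162 + m = -3*2*162 - 21852 = -6*162 - 21852 = -972 - 21852 = -22824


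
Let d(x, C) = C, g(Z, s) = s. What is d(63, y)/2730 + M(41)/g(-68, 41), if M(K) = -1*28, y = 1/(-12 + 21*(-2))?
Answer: -4127801/6044220 ≈ -0.68293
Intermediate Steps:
y = -1/54 (y = 1/(-12 - 42) = 1/(-54) = -1/54 ≈ -0.018519)
M(K) = -28
d(63, y)/2730 + M(41)/g(-68, 41) = -1/54/2730 - 28/41 = -1/54*1/2730 - 28*1/41 = -1/147420 - 28/41 = -4127801/6044220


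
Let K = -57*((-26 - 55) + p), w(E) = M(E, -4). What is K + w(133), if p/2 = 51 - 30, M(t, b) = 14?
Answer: 2237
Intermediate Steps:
w(E) = 14
p = 42 (p = 2*(51 - 30) = 2*21 = 42)
K = 2223 (K = -57*((-26 - 55) + 42) = -57*(-81 + 42) = -57*(-39) = 2223)
K + w(133) = 2223 + 14 = 2237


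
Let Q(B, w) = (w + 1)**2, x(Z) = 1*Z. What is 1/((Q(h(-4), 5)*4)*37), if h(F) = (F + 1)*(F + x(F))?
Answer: 1/5328 ≈ 0.00018769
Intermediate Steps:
x(Z) = Z
h(F) = 2*F*(1 + F) (h(F) = (F + 1)*(F + F) = (1 + F)*(2*F) = 2*F*(1 + F))
Q(B, w) = (1 + w)**2
1/((Q(h(-4), 5)*4)*37) = 1/(((1 + 5)**2*4)*37) = 1/((6**2*4)*37) = 1/((36*4)*37) = 1/(144*37) = 1/5328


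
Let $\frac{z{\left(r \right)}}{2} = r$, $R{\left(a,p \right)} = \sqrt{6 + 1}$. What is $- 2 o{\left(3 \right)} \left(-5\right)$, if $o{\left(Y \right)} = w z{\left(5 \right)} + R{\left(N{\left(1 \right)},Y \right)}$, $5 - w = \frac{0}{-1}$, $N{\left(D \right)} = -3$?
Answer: $500 + 10 \sqrt{7} \approx 526.46$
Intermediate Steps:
$w = 5$ ($w = 5 - \frac{0}{-1} = 5 - 0 \left(-1\right) = 5 - 0 = 5 + 0 = 5$)
$R{\left(a,p \right)} = \sqrt{7}$
$z{\left(r \right)} = 2 r$
$o{\left(Y \right)} = 50 + \sqrt{7}$ ($o{\left(Y \right)} = 5 \cdot 2 \cdot 5 + \sqrt{7} = 5 \cdot 10 + \sqrt{7} = 50 + \sqrt{7}$)
$- 2 o{\left(3 \right)} \left(-5\right) = - 2 \left(50 + \sqrt{7}\right) \left(-5\right) = \left(-100 - 2 \sqrt{7}\right) \left(-5\right) = 500 + 10 \sqrt{7}$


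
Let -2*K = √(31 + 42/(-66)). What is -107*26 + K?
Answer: -2782 - √3674/22 ≈ -2784.8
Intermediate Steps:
K = -√3674/22 (K = -√(31 + 42/(-66))/2 = -√(31 + 42*(-1/66))/2 = -√(31 - 7/11)/2 = -√3674/22 ≈ -2.7552)
-107*26 + K = -107*26 - √3674/22 = -2782 - √3674/22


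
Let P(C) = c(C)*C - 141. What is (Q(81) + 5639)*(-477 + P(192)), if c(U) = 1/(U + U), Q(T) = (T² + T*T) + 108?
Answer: -23303215/2 ≈ -1.1652e+7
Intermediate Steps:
Q(T) = 108 + 2*T² (Q(T) = (T² + T²) + 108 = 2*T² + 108 = 108 + 2*T²)
c(U) = 1/(2*U)
P(C) = -281/2 (P(C) = (1/(2*C))*C - 141 = ½ - 141 = -281/2)
(Q(81) + 5639)*(-477 + P(192)) = ((108 + 2*81²) + 5639)*(-477 - 281/2) = ((108 + 2*6561) + 5639)*(-1235/2) = ((108 + 13122) + 5639)*(-1235/2) = (13230 + 5639)*(-1235/2) = 18869*(-1235/2) = -23303215/2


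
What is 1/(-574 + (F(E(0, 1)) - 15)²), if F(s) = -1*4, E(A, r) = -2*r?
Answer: -1/213 ≈ -0.0046948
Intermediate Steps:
F(s) = -4
1/(-574 + (F(E(0, 1)) - 15)²) = 1/(-574 + (-4 - 15)²) = 1/(-574 + (-19)²) = 1/(-574 + 361) = 1/(-213) = -1/213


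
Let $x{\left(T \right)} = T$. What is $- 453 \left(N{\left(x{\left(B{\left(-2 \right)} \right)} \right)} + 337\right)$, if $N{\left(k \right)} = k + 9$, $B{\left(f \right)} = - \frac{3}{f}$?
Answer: $- \frac{314835}{2} \approx -1.5742 \cdot 10^{5}$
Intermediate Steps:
$N{\left(k \right)} = 9 + k$
$- 453 \left(N{\left(x{\left(B{\left(-2 \right)} \right)} \right)} + 337\right) = - 453 \left(\left(9 - \frac{3}{-2}\right) + 337\right) = - 453 \left(\left(9 - - \frac{3}{2}\right) + 337\right) = - 453 \left(\left(9 + \frac{3}{2}\right) + 337\right) = - 453 \left(\frac{21}{2} + 337\right) = \left(-453\right) \frac{695}{2} = - \frac{314835}{2}$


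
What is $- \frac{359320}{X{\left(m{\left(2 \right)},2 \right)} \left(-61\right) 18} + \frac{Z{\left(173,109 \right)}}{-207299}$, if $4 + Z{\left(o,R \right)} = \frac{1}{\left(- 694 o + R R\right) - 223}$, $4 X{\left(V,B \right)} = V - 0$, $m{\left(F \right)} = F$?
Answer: $\frac{8074653936874453}{12337150397004} \approx 654.5$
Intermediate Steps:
$X{\left(V,B \right)} = \frac{V}{4}$ ($X{\left(V,B \right)} = \frac{V - 0}{4} = \frac{V + 0}{4} = \frac{V}{4}$)
$Z{\left(o,R \right)} = -4 + \frac{1}{-223 + R^{2} - 694 o}$ ($Z{\left(o,R \right)} = -4 + \frac{1}{\left(- 694 o + R R\right) - 223} = -4 + \frac{1}{\left(- 694 o + R^{2}\right) - 223} = -4 + \frac{1}{\left(R^{2} - 694 o\right) - 223} = -4 + \frac{1}{-223 + R^{2} - 694 o}$)
$- \frac{359320}{X{\left(m{\left(2 \right)},2 \right)} \left(-61\right) 18} + \frac{Z{\left(173,109 \right)}}{-207299} = - \frac{359320}{\frac{1}{4} \cdot 2 \left(-61\right) 18} + \frac{\frac{1}{223 - 109^{2} + 694 \cdot 173} \left(-893 - 480248 + 4 \cdot 109^{2}\right)}{-207299} = - \frac{359320}{\frac{1}{2} \left(-61\right) 18} + \frac{-893 - 480248 + 4 \cdot 11881}{223 - 11881 + 120062} \left(- \frac{1}{207299}\right) = - \frac{359320}{\left(- \frac{61}{2}\right) 18} + \frac{-893 - 480248 + 47524}{223 - 11881 + 120062} \left(- \frac{1}{207299}\right) = - \frac{359320}{-549} + \frac{1}{108404} \left(-433617\right) \left(- \frac{1}{207299}\right) = \left(-359320\right) \left(- \frac{1}{549}\right) + \frac{1}{108404} \left(-433617\right) \left(- \frac{1}{207299}\right) = \frac{359320}{549} - - \frac{433617}{22472040796} = \frac{359320}{549} + \frac{433617}{22472040796} = \frac{8074653936874453}{12337150397004}$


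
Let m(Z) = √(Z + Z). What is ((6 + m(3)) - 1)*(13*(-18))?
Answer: -1170 - 234*√6 ≈ -1743.2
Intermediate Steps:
m(Z) = √2*√Z (m(Z) = √(2*Z) = √2*√Z)
((6 + m(3)) - 1)*(13*(-18)) = ((6 + √2*√3) - 1)*(13*(-18)) = ((6 + √6) - 1)*(-234) = (5 + √6)*(-234) = -1170 - 234*√6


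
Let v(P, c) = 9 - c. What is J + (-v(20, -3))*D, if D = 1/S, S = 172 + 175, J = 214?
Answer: 74246/347 ≈ 213.97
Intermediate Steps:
S = 347
D = 1/347 ≈ 0.0028818
J + (-v(20, -3))*D = 214 - (9 - 1*(-3))*(1/347) = 214 - (9 + 3)*(1/347) = 214 - 1*12*(1/347) = 214 - 12*1/347 = 214 - 12/347 = 74246/347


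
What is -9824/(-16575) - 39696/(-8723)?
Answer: 57204304/11121825 ≈ 5.1434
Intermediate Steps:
-9824/(-16575) - 39696/(-8723) = -9824*(-1/16575) - 39696*(-1/8723) = 9824/16575 + 39696/8723 = 57204304/11121825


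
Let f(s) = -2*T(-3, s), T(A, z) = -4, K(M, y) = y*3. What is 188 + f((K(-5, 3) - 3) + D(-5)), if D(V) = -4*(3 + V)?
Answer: 196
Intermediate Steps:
K(M, y) = 3*y
D(V) = -12 - 4*V
f(s) = 8 (f(s) = -2*(-4) = 8)
188 + f((K(-5, 3) - 3) + D(-5)) = 188 + 8 = 196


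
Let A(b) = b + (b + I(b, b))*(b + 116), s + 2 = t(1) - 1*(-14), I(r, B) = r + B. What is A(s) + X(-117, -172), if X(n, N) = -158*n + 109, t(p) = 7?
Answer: 26309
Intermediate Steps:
I(r, B) = B + r
X(n, N) = 109 - 158*n
s = 19 (s = -2 + (7 - 1*(-14)) = -2 + (7 + 14) = -2 + 21 = 19)
A(b) = b + 3*b*(116 + b) (A(b) = b + (b + (b + b))*(b + 116) = b + (b + 2*b)*(116 + b) = b + (3*b)*(116 + b) = b + 3*b*(116 + b))
A(s) + X(-117, -172) = 19*(349 + 3*19) + (109 - 158*(-117)) = 19*(349 + 57) + (109 + 18486) = 19*406 + 18595 = 7714 + 18595 = 26309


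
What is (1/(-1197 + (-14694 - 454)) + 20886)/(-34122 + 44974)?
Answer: 341381669/177375940 ≈ 1.9246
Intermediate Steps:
(1/(-1197 + (-14694 - 454)) + 20886)/(-34122 + 44974) = (1/(-1197 - 15148) + 20886)/10852 = (1/(-16345) + 20886)*(1/10852) = (-1/16345 + 20886)*(1/10852) = (341381669/16345)*(1/10852) = 341381669/177375940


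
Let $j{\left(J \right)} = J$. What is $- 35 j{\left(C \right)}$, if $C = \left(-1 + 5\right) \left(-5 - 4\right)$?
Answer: $1260$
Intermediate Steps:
$C = -36$ ($C = 4 \left(-9\right) = -36$)
$- 35 j{\left(C \right)} = \left(-35\right) \left(-36\right) = 1260$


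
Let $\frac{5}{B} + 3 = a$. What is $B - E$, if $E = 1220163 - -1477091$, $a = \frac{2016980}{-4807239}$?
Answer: $- \frac{44339365274233}{16438697} \approx -2.6973 \cdot 10^{6}$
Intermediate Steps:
$a = - \frac{2016980}{4807239}$ ($a = 2016980 \left(- \frac{1}{4807239}\right) = - \frac{2016980}{4807239} \approx -0.41957$)
$E = 2697254$ ($E = 1220163 + 1477091 = 2697254$)
$B = - \frac{24036195}{16438697}$ ($B = \frac{5}{-3 - \frac{2016980}{4807239}} = \frac{5}{- \frac{16438697}{4807239}} = 5 \left(- \frac{4807239}{16438697}\right) = - \frac{24036195}{16438697} \approx -1.4622$)
$B - E = - \frac{24036195}{16438697} - 2697254 = - \frac{44339365274233}{16438697}$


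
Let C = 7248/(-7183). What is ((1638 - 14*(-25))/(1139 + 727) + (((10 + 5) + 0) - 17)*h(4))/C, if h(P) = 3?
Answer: 8267633/1690596 ≈ 4.8904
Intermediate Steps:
C = -7248/7183 (C = 7248*(-1/7183) = -7248/7183 ≈ -1.0090)
((1638 - 14*(-25))/(1139 + 727) + (((10 + 5) + 0) - 17)*h(4))/C = ((1638 - 14*(-25))/(1139 + 727) + (((10 + 5) + 0) - 17)*3)/(-7248/7183) = ((1638 + 350)/1866 + ((15 + 0) - 17)*3)*(-7183/7248) = (1988*(1/1866) + (15 - 17)*3)*(-7183/7248) = (994/933 - 2*3)*(-7183/7248) = (994/933 - 6)*(-7183/7248) = -4604/933*(-7183/7248) = 8267633/1690596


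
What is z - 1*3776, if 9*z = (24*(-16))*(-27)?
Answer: -2624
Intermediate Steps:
z = 1152 (z = ((24*(-16))*(-27))/9 = (-384*(-27))/9 = (⅑)*10368 = 1152)
z - 1*3776 = 1152 - 1*3776 = 1152 - 3776 = -2624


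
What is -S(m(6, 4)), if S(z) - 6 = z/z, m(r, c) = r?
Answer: -7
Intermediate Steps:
S(z) = 7 (S(z) = 6 + z/z = 6 + 1 = 7)
-S(m(6, 4)) = -1*7 = -7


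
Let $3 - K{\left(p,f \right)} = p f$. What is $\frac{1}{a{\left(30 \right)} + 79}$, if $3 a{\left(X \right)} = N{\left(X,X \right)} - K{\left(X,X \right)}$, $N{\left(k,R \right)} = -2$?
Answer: $\frac{3}{1132} \approx 0.0026502$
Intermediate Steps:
$K{\left(p,f \right)} = 3 - f p$ ($K{\left(p,f \right)} = 3 - p f = 3 - f p$)
$a{\left(X \right)} = - \frac{5}{3} + \frac{X^{2}}{3}$ ($a{\left(X \right)} = \frac{-2 - \left(3 - X X\right)}{3} = \frac{-2 - \left(3 - X^{2}\right)}{3} = \frac{-2 + \left(-3 + X^{2}\right)}{3} = \frac{-5 + X^{2}}{3} = - \frac{5}{3} + \frac{X^{2}}{3}$)
$\frac{1}{a{\left(30 \right)} + 79} = \frac{1}{\left(- \frac{5}{3} + \frac{30^{2}}{3}\right) + 79} = \frac{1}{\left(- \frac{5}{3} + \frac{1}{3} \cdot 900\right) + 79} = \frac{1}{\left(- \frac{5}{3} + 300\right) + 79} = \frac{1}{\frac{895}{3} + 79} = \frac{1}{\frac{1132}{3}} = \frac{3}{1132}$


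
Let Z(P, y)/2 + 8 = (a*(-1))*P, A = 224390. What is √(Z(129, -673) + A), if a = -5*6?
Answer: √232114 ≈ 481.78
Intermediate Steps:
a = -30
Z(P, y) = -16 + 60*P (Z(P, y) = -16 + 2*((-30*(-1))*P) = -16 + 2*(30*P) = -16 + 60*P)
√(Z(129, -673) + A) = √((-16 + 60*129) + 224390) = √((-16 + 7740) + 224390) = √(7724 + 224390) = √232114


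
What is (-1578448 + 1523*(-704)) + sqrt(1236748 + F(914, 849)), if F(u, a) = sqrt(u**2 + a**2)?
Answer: -2650640 + sqrt(1236748 + sqrt(1556197)) ≈ -2.6495e+6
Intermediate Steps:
F(u, a) = sqrt(a**2 + u**2)
(-1578448 + 1523*(-704)) + sqrt(1236748 + F(914, 849)) = (-1578448 + 1523*(-704)) + sqrt(1236748 + sqrt(849**2 + 914**2)) = (-1578448 - 1072192) + sqrt(1236748 + sqrt(720801 + 835396)) = -2650640 + sqrt(1236748 + sqrt(1556197))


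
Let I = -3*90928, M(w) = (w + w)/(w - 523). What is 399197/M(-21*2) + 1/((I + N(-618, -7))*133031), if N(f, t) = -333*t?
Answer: 901649749088839559/335800575068 ≈ 2.6851e+6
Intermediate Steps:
M(w) = 2*w/(-523 + w) (M(w) = (2*w)/(-523 + w) = 2*w/(-523 + w))
I = -272784
399197/M(-21*2) + 1/((I + N(-618, -7))*133031) = 399197/((2*(-21*2)/(-523 - 21*2))) + 1/(-272784 - 333*(-7)*133031) = 399197/((2*(-42)/(-523 - 42))) + (1/133031)/(-272784 + 2331) = 399197/((2*(-42)/(-565))) + (1/133031)/(-270453) = 399197/((2*(-42)*(-1/565))) - 1/270453*1/133031 = 399197/(84/565) - 1/35978633043 = 399197*(565/84) - 1/35978633043 = 225546305/84 - 1/35978633043 = 901649749088839559/335800575068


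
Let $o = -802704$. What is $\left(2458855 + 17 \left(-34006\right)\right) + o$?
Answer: $1078049$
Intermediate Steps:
$\left(2458855 + 17 \left(-34006\right)\right) + o = \left(2458855 + 17 \left(-34006\right)\right) - 802704 = \left(2458855 - 578102\right) - 802704 = 1880753 - 802704 = 1078049$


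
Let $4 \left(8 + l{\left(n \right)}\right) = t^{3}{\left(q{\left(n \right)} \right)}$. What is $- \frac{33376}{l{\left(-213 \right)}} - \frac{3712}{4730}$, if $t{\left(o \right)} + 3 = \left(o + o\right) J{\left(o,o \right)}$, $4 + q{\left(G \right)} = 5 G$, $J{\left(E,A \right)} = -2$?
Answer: $- \frac{28960602503104}{36902842444105} \approx -0.78478$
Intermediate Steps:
$q{\left(G \right)} = -4 + 5 G$
$t{\left(o \right)} = -3 - 4 o$ ($t{\left(o \right)} = -3 + \left(o + o\right) \left(-2\right) = -3 + 2 o \left(-2\right) = -3 - 4 o$)
$l{\left(n \right)} = -8 + \frac{\left(13 - 20 n\right)^{3}}{4}$ ($l{\left(n \right)} = -8 + \frac{\left(-3 - 4 \left(-4 + 5 n\right)\right)^{3}}{4} = -8 + \frac{\left(-3 - \left(-16 + 20 n\right)\right)^{3}}{4} = -8 + \frac{\left(13 - 20 n\right)^{3}}{4}$)
$- \frac{33376}{l{\left(-213 \right)}} - \frac{3712}{4730} = - \frac{33376}{-8 + \frac{\left(13 - -4260\right)^{3}}{4}} - \frac{3712}{4730} = - \frac{33376}{-8 + \frac{\left(13 + 4260\right)^{3}}{4}} - \frac{1856}{2365} = - \frac{33376}{-8 + \frac{4273^{3}}{4}} - \frac{1856}{2365} = - \frac{33376}{-8 + \frac{1}{4} \cdot 78018694417} - \frac{1856}{2365} = - \frac{33376}{-8 + \frac{78018694417}{4}} - \frac{1856}{2365} = - \frac{33376}{\frac{78018694385}{4}} - \frac{1856}{2365} = \left(-33376\right) \frac{4}{78018694385} - \frac{1856}{2365} = - \frac{133504}{78018694385} - \frac{1856}{2365} = - \frac{28960602503104}{36902842444105}$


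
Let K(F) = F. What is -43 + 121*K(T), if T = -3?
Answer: -406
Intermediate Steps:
-43 + 121*K(T) = -43 + 121*(-3) = -43 - 363 = -406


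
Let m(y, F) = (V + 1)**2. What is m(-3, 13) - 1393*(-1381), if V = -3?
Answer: 1923737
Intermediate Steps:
m(y, F) = 4 (m(y, F) = (-3 + 1)**2 = (-2)**2 = 4)
m(-3, 13) - 1393*(-1381) = 4 - 1393*(-1381) = 4 + 1923733 = 1923737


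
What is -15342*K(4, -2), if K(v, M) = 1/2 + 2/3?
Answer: -17899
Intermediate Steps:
K(v, M) = 7/6 (K(v, M) = 1*(½) + 2*(⅓) = ½ + ⅔ = 7/6)
-15342*K(4, -2) = -15342*7/6 = -17899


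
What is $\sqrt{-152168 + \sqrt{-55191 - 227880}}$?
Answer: $\sqrt{-152168 + i \sqrt{283071}} \approx 0.6819 + 390.09 i$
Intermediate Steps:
$\sqrt{-152168 + \sqrt{-55191 - 227880}} = \sqrt{-152168 + \sqrt{-283071}} = \sqrt{-152168 + i \sqrt{283071}}$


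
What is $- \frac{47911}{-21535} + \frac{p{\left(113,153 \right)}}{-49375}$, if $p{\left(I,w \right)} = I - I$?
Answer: $\frac{47911}{21535} \approx 2.2248$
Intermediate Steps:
$p{\left(I,w \right)} = 0$
$- \frac{47911}{-21535} + \frac{p{\left(113,153 \right)}}{-49375} = - \frac{47911}{-21535} + \frac{0}{-49375} = \left(-47911\right) \left(- \frac{1}{21535}\right) + 0 \left(- \frac{1}{49375}\right) = \frac{47911}{21535} + 0 = \frac{47911}{21535}$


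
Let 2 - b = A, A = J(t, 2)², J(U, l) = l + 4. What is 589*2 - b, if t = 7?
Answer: 1212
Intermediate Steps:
J(U, l) = 4 + l
A = 36 (A = (4 + 2)² = 6² = 36)
b = -34 (b = 2 - 1*36 = 2 - 36 = -34)
589*2 - b = 589*2 - 1*(-34) = 1178 + 34 = 1212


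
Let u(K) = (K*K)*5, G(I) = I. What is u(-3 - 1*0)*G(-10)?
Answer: -450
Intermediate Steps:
u(K) = 5*K² (u(K) = K²*5 = 5*K²)
u(-3 - 1*0)*G(-10) = (5*(-3 - 1*0)²)*(-10) = (5*(-3 + 0)²)*(-10) = (5*(-3)²)*(-10) = (5*9)*(-10) = 45*(-10) = -450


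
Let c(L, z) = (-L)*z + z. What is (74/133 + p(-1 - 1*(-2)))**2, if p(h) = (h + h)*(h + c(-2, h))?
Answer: 1295044/17689 ≈ 73.212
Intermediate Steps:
c(L, z) = z - L*z (c(L, z) = -L*z + z = z - L*z)
p(h) = 8*h**2 (p(h) = (h + h)*(h + h*(1 - 1*(-2))) = (2*h)*(h + h*(1 + 2)) = (2*h)*(h + h*3) = (2*h)*(h + 3*h) = (2*h)*(4*h) = 8*h**2)
(74/133 + p(-1 - 1*(-2)))**2 = (74/133 + 8*(-1 - 1*(-2))**2)**2 = (74*(1/133) + 8*(-1 + 2)**2)**2 = (74/133 + 8*1**2)**2 = (74/133 + 8*1)**2 = (74/133 + 8)**2 = (1138/133)**2 = 1295044/17689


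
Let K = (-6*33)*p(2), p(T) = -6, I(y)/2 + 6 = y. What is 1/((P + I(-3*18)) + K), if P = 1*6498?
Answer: 1/7566 ≈ 0.00013217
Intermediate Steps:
I(y) = -12 + 2*y
P = 6498
K = 1188 (K = -6*33*(-6) = -198*(-6) = 1188)
1/((P + I(-3*18)) + K) = 1/((6498 + (-12 + 2*(-3*18))) + 1188) = 1/((6498 + (-12 + 2*(-54))) + 1188) = 1/((6498 + (-12 - 108)) + 1188) = 1/((6498 - 120) + 1188) = 1/(6378 + 1188) = 1/7566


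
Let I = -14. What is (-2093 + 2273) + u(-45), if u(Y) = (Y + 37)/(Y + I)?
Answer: 10628/59 ≈ 180.14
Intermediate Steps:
u(Y) = (37 + Y)/(-14 + Y) (u(Y) = (Y + 37)/(Y - 14) = (37 + Y)/(-14 + Y))
(-2093 + 2273) + u(-45) = (-2093 + 2273) + (37 - 45)/(-14 - 45) = 180 - 8/(-59) = 180 - 1/59*(-8) = 180 + 8/59 = 10628/59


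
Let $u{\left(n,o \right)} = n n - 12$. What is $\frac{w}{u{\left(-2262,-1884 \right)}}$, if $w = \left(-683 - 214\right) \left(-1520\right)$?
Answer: $\frac{56810}{213193} \approx 0.26647$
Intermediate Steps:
$w = 1363440$ ($w = \left(-897\right) \left(-1520\right) = 1363440$)
$u{\left(n,o \right)} = -12 + n^{2}$ ($u{\left(n,o \right)} = n^{2} - 12 = -12 + n^{2}$)
$\frac{w}{u{\left(-2262,-1884 \right)}} = \frac{1363440}{-12 + \left(-2262\right)^{2}} = \frac{1363440}{-12 + 5116644} = \frac{1363440}{5116632} = 1363440 \cdot \frac{1}{5116632} = \frac{56810}{213193}$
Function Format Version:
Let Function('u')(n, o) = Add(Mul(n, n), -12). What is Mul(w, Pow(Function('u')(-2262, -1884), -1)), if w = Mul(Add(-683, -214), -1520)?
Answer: Rational(56810, 213193) ≈ 0.26647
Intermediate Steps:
w = 1363440 (w = Mul(-897, -1520) = 1363440)
Function('u')(n, o) = Add(-12, Pow(n, 2)) (Function('u')(n, o) = Add(Pow(n, 2), -12) = Add(-12, Pow(n, 2)))
Mul(w, Pow(Function('u')(-2262, -1884), -1)) = Mul(1363440, Pow(Add(-12, Pow(-2262, 2)), -1)) = Mul(1363440, Pow(Add(-12, 5116644), -1)) = Mul(1363440, Pow(5116632, -1)) = Mul(1363440, Rational(1, 5116632)) = Rational(56810, 213193)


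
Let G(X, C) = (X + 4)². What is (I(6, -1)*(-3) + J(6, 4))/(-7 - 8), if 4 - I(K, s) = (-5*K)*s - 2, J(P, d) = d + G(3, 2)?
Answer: -25/3 ≈ -8.3333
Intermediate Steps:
G(X, C) = (4 + X)²
J(P, d) = 49 + d (J(P, d) = d + (4 + 3)² = d + 7² = d + 49 = 49 + d)
I(K, s) = 6 + 5*K*s (I(K, s) = 4 - ((-5*K)*s - 2) = 4 - (-5*K*s - 2) = 4 - (-2 - 5*K*s) = 4 + (2 + 5*K*s) = 6 + 5*K*s)
(I(6, -1)*(-3) + J(6, 4))/(-7 - 8) = ((6 + 5*6*(-1))*(-3) + (49 + 4))/(-7 - 8) = ((6 - 30)*(-3) + 53)/(-15) = (-24*(-3) + 53)*(-1/15) = (72 + 53)*(-1/15) = 125*(-1/15) = -25/3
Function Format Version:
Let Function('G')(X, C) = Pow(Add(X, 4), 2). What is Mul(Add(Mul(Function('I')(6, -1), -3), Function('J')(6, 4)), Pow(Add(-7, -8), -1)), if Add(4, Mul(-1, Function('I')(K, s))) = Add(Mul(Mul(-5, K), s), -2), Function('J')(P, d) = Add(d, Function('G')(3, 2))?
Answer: Rational(-25, 3) ≈ -8.3333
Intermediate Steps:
Function('G')(X, C) = Pow(Add(4, X), 2)
Function('J')(P, d) = Add(49, d) (Function('J')(P, d) = Add(d, Pow(Add(4, 3), 2)) = Add(d, Pow(7, 2)) = Add(d, 49) = Add(49, d))
Function('I')(K, s) = Add(6, Mul(5, K, s)) (Function('I')(K, s) = Add(4, Mul(-1, Add(Mul(Mul(-5, K), s), -2))) = Add(4, Mul(-1, Add(Mul(-5, K, s), -2))) = Add(4, Mul(-1, Add(-2, Mul(-5, K, s)))) = Add(4, Add(2, Mul(5, K, s))) = Add(6, Mul(5, K, s)))
Mul(Add(Mul(Function('I')(6, -1), -3), Function('J')(6, 4)), Pow(Add(-7, -8), -1)) = Mul(Add(Mul(Add(6, Mul(5, 6, -1)), -3), Add(49, 4)), Pow(Add(-7, -8), -1)) = Mul(Add(Mul(Add(6, -30), -3), 53), Pow(-15, -1)) = Mul(Add(Mul(-24, -3), 53), Rational(-1, 15)) = Mul(Add(72, 53), Rational(-1, 15)) = Mul(125, Rational(-1, 15)) = Rational(-25, 3)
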